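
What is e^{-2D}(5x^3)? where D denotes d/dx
5 x^{3} - 30 x^{2} + 60 x - 40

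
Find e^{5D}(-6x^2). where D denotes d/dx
- 6 x^{2} - 60 x - 150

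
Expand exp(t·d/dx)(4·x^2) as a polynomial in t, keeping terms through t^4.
4 t^{2} + 8 t x + 4 x^{2}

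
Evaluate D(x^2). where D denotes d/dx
2 x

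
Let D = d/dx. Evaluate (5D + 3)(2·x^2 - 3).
6 x^{2} + 20 x - 9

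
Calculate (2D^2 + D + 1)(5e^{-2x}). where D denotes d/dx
35 e^{- 2 x}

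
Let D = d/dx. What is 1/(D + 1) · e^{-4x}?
- \frac{e^{- 4 x}}{3}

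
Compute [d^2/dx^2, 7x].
14\frac{d}{dx}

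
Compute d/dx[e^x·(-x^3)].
x^{2} \left(- x - 3\right) e^{x}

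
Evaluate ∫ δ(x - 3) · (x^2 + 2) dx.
11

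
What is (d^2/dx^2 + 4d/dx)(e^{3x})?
21 e^{3 x}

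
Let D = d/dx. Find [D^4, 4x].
16D^{3}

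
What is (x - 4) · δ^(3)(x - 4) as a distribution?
-3\delta^{(2)}(x - 4)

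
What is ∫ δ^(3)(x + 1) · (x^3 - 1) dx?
-6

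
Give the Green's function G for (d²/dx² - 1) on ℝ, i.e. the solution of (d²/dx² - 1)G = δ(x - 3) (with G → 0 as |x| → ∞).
-\frac{e^{-|x - 3|}}{2}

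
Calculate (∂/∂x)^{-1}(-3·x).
- \frac{3 x^{2}}{2}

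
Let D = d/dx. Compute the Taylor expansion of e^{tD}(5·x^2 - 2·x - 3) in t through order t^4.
5 t^{2} + 2 t \left(5 x - 1\right) + 5 x^{2} - 2 x - 3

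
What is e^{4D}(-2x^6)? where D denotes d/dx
- 2 x^{6} - 48 x^{5} - 480 x^{4} - 2560 x^{3} - 7680 x^{2} - 12288 x - 8192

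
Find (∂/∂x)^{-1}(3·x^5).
\frac{x^{6}}{2}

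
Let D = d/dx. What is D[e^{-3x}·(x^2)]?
x \left(2 - 3 x\right) e^{- 3 x}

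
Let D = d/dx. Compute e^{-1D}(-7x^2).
- 7 x^{2} + 14 x - 7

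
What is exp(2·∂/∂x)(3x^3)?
3 x^{3} + 18 x^{2} + 36 x + 24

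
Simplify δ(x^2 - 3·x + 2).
\frac{\delta(x - 2) + \delta(x - 1)}{1}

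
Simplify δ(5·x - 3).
\frac{\delta(x - 3/5)}{5}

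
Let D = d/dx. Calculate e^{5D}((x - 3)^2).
x^{2} + 4 x + 4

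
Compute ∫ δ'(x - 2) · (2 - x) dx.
1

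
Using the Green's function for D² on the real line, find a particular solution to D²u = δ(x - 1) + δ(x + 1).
\frac{|x - 1|}{2} + \frac{|x + 1|}{2}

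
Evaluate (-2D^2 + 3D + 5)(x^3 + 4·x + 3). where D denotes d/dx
5 x^{3} + 9 x^{2} + 8 x + 27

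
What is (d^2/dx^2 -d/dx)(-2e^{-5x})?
- 60 e^{- 5 x}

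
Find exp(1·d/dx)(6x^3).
6 x^{3} + 18 x^{2} + 18 x + 6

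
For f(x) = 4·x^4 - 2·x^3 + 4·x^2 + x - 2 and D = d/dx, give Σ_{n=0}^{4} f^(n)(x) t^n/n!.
4 t^{4} + t^{3} \left(16 x - 2\right) + t^{2} \left(24 x^{2} - 6 x + 4\right) + t \left(16 x^{3} - 6 x^{2} + 8 x + 1\right) + 4 x^{4} - 2 x^{3} + 4 x^{2} + x - 2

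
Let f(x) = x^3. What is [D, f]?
3 x^{2}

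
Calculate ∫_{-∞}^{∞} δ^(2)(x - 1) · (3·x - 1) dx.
0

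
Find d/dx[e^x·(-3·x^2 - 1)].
\left(- 3 x^{2} - 6 x - 1\right) e^{x}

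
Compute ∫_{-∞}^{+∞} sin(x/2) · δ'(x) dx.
- \frac{1}{2}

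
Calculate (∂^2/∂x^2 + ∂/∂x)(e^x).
2 e^{x}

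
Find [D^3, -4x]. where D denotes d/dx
-12D^{2}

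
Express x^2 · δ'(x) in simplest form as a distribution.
0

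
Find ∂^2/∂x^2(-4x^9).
- 288 x^{7}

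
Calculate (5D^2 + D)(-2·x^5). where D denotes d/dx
10 x^{3} \left(- x - 20\right)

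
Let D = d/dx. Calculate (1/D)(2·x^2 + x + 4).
\frac{2 x^{3}}{3} + \frac{x^{2}}{2} + 4 x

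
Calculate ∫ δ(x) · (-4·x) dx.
0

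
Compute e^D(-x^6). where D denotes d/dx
- x^{6} - 6 x^{5} - 15 x^{4} - 20 x^{3} - 15 x^{2} - 6 x - 1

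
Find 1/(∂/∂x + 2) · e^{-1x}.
e^{- x}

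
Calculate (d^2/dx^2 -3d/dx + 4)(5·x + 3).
20 x - 3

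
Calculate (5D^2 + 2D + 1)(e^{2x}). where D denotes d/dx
25 e^{2 x}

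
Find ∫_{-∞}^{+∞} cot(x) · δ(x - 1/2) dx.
\cot{\left(\frac{1}{2} \right)}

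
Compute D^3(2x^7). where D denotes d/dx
420 x^{4}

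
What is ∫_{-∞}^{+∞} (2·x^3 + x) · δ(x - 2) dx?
18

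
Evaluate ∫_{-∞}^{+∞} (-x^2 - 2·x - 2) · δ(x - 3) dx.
-17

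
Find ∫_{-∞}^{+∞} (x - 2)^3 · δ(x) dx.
-8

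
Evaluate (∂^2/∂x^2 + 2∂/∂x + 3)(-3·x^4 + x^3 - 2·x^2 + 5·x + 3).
- 9 x^{4} - 21 x^{3} - 36 x^{2} + 13 x + 15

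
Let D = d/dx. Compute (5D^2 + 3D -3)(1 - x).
3 x - 6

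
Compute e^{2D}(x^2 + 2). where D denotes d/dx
x^{2} + 4 x + 6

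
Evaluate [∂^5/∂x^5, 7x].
35\frac{d^{4}}{dx^{4}}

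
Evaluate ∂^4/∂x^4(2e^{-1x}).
2 e^{- x}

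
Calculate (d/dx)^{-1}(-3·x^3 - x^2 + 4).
- \frac{3 x^{4}}{4} - \frac{x^{3}}{3} + 4 x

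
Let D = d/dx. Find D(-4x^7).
- 28 x^{6}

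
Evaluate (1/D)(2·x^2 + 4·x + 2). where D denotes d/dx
\frac{2 x^{3}}{3} + 2 x^{2} + 2 x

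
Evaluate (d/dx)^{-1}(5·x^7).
\frac{5 x^{8}}{8}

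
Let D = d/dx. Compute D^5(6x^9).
90720 x^{4}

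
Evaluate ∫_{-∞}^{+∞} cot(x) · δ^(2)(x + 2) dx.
- \frac{2 \cot{\left(2 \right)}}{\sin^{2}{\left(2 \right)}}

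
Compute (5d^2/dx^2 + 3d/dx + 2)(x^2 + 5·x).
2 x^{2} + 16 x + 25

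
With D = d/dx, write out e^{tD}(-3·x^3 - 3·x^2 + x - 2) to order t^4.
- 3 t^{3} - t^{2} \left(9 x + 3\right) - t \left(9 x^{2} + 6 x - 1\right) - 3 x^{3} - 3 x^{2} + x - 2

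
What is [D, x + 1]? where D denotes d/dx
1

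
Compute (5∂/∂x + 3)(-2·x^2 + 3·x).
- 6 x^{2} - 11 x + 15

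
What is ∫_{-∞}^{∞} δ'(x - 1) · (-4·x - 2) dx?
4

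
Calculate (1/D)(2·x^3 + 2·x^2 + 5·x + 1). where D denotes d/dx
\frac{x^{4}}{2} + \frac{2 x^{3}}{3} + \frac{5 x^{2}}{2} + x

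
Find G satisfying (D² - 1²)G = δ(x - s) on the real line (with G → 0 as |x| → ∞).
-\frac{e^{-|x-s|}}{2}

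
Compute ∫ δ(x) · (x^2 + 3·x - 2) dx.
-2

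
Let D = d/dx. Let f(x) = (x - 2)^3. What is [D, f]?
3 \left(x - 2\right)^{2}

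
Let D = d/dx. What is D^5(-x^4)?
0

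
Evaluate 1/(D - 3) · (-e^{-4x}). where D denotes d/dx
\frac{e^{- 4 x}}{7}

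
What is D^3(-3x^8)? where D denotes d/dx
- 1008 x^{5}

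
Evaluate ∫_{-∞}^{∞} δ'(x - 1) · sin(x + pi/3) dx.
- \cos{\left(1 + \frac{\pi}{3} \right)}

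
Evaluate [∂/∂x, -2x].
-2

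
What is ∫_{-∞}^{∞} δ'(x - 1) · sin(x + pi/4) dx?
- \cos{\left(\frac{\pi}{4} + 1 \right)}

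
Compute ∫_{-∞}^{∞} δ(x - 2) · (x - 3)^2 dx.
1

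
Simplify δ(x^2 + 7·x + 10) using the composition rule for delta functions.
\frac{\delta(x + 2) + \delta(x + 5)}{3}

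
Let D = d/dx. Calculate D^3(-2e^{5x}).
- 250 e^{5 x}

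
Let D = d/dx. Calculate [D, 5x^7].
35 x^{6}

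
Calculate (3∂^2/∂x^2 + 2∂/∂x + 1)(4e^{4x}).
228 e^{4 x}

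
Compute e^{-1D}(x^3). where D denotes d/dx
x^{3} - 3 x^{2} + 3 x - 1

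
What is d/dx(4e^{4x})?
16 e^{4 x}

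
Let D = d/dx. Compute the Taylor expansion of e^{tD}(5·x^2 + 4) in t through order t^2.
5 t^{2} + 10 t x + 5 x^{2} + 4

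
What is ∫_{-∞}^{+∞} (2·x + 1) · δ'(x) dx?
-2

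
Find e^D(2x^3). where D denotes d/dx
2 x^{3} + 6 x^{2} + 6 x + 2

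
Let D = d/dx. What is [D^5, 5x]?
25D^{4}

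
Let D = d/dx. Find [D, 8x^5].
40 x^{4}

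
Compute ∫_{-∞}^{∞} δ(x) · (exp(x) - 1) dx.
0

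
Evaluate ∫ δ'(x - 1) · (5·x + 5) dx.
-5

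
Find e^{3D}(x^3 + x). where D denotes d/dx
x^{3} + 9 x^{2} + 28 x + 30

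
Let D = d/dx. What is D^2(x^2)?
2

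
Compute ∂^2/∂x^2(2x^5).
40 x^{3}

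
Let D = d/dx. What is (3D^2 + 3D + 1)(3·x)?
3 x + 9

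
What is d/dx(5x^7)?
35 x^{6}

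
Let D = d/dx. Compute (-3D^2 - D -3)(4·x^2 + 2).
- 12 x^{2} - 8 x - 30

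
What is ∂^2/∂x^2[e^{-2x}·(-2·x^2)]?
4 \left(- 2 x^{2} + 4 x - 1\right) e^{- 2 x}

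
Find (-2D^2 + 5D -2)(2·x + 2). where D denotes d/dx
6 - 4 x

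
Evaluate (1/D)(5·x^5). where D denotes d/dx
\frac{5 x^{6}}{6}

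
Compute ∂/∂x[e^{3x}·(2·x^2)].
2 x \left(3 x + 2\right) e^{3 x}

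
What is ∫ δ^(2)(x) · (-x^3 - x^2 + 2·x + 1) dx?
-2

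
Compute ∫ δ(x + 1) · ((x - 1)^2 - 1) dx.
3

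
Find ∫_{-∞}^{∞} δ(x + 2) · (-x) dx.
2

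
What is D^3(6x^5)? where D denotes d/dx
360 x^{2}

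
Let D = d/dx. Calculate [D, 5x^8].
40 x^{7}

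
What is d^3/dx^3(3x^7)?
630 x^{4}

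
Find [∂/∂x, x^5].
5 x^{4}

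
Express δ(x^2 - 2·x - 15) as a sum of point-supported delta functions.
\frac{\delta(x - 5) + \delta(x + 3)}{8}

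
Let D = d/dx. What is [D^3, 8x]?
24D^{2}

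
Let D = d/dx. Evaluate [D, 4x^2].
8 x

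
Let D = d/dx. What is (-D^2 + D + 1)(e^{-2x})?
- 5 e^{- 2 x}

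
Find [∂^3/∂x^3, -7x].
-21\frac{d^{2}}{dx^{2}}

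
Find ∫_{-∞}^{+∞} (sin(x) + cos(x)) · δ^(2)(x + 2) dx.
- \cos{\left(2 \right)} + \sin{\left(2 \right)}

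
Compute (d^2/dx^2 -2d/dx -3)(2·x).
- 6 x - 4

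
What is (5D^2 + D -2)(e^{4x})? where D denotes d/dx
82 e^{4 x}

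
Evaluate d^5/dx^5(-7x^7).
- 17640 x^{2}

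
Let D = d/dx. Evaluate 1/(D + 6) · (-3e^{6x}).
- \frac{e^{6 x}}{4}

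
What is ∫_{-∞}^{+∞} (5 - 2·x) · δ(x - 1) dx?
3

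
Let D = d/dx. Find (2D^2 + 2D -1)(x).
2 - x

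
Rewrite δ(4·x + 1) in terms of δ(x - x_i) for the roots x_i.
\frac{\delta(x + 1/4)}{4}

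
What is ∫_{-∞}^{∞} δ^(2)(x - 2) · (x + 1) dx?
0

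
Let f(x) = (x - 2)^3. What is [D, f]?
3 \left(x - 2\right)^{2}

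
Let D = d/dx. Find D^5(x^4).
0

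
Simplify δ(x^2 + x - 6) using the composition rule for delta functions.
\frac{\delta(x + 3) + \delta(x - 2)}{5}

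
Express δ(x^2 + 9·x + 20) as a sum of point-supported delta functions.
\frac{\delta(x + 4) + \delta(x + 5)}{1}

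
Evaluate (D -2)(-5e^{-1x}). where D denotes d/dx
15 e^{- x}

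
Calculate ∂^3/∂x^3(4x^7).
840 x^{4}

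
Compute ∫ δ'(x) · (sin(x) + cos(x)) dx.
-1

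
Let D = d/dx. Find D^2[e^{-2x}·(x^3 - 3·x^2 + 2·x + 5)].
2 \left(2 x^{3} - 12 x^{2} + 19 x + 3\right) e^{- 2 x}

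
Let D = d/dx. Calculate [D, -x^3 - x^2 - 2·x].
- 3 x^{2} - 2 x - 2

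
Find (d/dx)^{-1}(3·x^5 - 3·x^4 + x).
\frac{x^{6}}{2} - \frac{3 x^{5}}{5} + \frac{x^{2}}{2}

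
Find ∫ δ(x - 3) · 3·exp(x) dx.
3 e^{3}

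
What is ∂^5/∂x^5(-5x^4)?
0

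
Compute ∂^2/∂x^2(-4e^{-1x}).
- 4 e^{- x}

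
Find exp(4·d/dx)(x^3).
x^{3} + 12 x^{2} + 48 x + 64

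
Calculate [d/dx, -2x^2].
- 4 x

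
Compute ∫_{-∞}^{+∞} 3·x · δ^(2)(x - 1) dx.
0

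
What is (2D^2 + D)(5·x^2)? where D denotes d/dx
10 x + 20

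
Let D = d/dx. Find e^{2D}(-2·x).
- 2 x - 4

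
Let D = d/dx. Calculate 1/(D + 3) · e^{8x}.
\frac{e^{8 x}}{11}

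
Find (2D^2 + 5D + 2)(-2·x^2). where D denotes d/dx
- 4 x^{2} - 20 x - 8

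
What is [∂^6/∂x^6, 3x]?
18\frac{d^{5}}{dx^{5}}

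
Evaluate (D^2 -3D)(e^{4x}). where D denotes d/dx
4 e^{4 x}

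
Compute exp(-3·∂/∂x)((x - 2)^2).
x^{2} - 10 x + 25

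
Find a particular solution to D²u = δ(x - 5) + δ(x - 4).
\frac{|x - 5|}{2} + \frac{|x - 4|}{2}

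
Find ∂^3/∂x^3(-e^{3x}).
- 27 e^{3 x}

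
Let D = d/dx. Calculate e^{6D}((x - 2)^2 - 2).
x^{2} + 8 x + 14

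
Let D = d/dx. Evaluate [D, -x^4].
- 4 x^{3}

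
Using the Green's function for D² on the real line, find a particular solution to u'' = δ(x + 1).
\frac{|x + 1|}{2}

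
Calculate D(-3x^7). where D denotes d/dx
- 21 x^{6}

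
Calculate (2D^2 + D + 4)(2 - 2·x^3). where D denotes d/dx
- 8 x^{3} - 6 x^{2} - 24 x + 8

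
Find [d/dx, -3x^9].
- 27 x^{8}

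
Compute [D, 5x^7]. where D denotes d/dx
35 x^{6}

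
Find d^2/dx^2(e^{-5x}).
25 e^{- 5 x}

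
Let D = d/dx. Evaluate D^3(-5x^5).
- 300 x^{2}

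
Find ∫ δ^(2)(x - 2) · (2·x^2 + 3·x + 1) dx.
4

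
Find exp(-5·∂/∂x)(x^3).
x^{3} - 15 x^{2} + 75 x - 125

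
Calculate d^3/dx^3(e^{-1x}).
- e^{- x}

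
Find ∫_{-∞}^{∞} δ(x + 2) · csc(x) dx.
- \csc{\left(2 \right)}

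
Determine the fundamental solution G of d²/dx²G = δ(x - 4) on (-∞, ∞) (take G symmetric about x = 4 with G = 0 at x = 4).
\frac{|x - 4|}{2}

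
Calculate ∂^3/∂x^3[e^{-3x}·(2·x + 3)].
27 \left(- 2 x - 1\right) e^{- 3 x}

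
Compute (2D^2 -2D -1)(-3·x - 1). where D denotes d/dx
3 x + 7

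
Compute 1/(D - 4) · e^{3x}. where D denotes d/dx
- e^{3 x}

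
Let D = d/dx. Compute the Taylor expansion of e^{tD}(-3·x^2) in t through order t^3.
- 3 t^{2} - 6 t x - 3 x^{2}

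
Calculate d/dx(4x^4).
16 x^{3}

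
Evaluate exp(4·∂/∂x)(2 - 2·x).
- 2 x - 6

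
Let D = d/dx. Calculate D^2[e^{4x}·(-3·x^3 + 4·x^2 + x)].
\left(- 48 x^{3} - 8 x^{2} + 62 x + 16\right) e^{4 x}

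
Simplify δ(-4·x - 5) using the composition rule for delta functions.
\frac{\delta(x + 5/4)}{4}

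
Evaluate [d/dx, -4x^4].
- 16 x^{3}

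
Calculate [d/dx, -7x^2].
- 14 x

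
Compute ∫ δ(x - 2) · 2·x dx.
4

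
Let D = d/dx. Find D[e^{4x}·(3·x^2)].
6 x \left(2 x + 1\right) e^{4 x}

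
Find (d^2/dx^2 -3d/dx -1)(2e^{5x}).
18 e^{5 x}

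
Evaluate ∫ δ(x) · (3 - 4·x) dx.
3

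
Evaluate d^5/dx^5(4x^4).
0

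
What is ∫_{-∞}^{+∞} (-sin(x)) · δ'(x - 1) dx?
\cos{\left(1 \right)}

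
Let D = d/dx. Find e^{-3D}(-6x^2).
- 6 x^{2} + 36 x - 54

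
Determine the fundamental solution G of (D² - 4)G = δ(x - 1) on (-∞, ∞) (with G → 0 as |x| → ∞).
-\frac{e^{-2|x - 1|}}{4}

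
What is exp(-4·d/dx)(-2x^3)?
- 2 x^{3} + 24 x^{2} - 96 x + 128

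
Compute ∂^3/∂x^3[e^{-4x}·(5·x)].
80 \left(3 - 4 x\right) e^{- 4 x}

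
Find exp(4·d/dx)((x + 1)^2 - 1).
x^{2} + 10 x + 24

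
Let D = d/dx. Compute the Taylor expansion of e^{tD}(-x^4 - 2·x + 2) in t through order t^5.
- t^{4} - 4 t^{3} x - 6 t^{2} x^{2} - 2 t \left(2 x^{3} + 1\right) - x^{4} - 2 x + 2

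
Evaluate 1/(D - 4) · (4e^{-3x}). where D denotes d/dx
- \frac{4 e^{- 3 x}}{7}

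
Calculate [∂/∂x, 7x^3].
21 x^{2}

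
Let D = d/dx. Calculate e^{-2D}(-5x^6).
- 5 x^{6} + 60 x^{5} - 300 x^{4} + 800 x^{3} - 1200 x^{2} + 960 x - 320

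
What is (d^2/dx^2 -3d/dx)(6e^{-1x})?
24 e^{- x}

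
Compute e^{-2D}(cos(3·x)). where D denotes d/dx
\cos{\left(3 x - 6 \right)}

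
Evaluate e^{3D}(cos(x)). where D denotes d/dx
\cos{\left(x + 3 \right)}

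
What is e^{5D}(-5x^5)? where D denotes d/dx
- 5 x^{5} - 125 x^{4} - 1250 x^{3} - 6250 x^{2} - 15625 x - 15625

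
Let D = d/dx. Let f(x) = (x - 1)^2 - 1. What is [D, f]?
2 x - 2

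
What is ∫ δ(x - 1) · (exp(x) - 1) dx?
-1 + e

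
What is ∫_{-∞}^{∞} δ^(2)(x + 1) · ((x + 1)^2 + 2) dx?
2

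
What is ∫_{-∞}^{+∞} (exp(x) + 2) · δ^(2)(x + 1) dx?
e^{-1}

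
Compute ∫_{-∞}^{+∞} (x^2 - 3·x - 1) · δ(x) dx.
-1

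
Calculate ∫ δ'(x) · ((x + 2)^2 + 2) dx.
-4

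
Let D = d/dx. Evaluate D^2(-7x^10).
- 630 x^{8}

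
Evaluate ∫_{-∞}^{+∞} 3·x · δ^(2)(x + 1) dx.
0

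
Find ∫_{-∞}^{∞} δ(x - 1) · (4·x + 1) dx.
5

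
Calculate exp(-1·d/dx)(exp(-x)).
e^{1 - x}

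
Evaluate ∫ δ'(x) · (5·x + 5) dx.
-5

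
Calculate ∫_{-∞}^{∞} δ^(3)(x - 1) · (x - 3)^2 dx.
0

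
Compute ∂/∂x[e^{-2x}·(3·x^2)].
6 x \left(1 - x\right) e^{- 2 x}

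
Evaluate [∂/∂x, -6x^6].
- 36 x^{5}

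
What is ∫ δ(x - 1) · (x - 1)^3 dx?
0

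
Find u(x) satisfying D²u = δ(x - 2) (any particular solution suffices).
\frac{|x - 2|}{2}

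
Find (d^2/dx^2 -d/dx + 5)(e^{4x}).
17 e^{4 x}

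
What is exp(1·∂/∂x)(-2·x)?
- 2 x - 2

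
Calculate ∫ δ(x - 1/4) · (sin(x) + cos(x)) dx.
\sqrt{2} \sin{\left(\frac{1}{4} + \frac{\pi}{4} \right)}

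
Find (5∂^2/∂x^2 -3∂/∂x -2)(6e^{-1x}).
36 e^{- x}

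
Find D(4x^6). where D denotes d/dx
24 x^{5}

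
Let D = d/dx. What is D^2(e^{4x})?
16 e^{4 x}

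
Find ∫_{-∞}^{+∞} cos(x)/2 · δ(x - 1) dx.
\frac{\cos{\left(1 \right)}}{2}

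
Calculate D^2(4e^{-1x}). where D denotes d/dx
4 e^{- x}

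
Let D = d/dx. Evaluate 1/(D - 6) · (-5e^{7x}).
- 5 e^{7 x}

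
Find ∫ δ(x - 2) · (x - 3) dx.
-1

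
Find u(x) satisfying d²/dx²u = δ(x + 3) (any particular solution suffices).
\frac{|x + 3|}{2}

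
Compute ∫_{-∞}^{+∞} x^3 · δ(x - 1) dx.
1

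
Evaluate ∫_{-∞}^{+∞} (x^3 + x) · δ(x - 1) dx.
2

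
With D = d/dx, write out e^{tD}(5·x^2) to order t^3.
5 t^{2} + 10 t x + 5 x^{2}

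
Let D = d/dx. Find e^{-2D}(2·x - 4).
2 x - 8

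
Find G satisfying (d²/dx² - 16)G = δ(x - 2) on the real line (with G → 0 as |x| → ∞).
-\frac{e^{-4|x - 2|}}{8}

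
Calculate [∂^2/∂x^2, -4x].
-8\frac{d}{dx}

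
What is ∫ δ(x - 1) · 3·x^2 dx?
3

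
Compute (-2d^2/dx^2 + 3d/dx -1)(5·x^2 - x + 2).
- 5 x^{2} + 31 x - 25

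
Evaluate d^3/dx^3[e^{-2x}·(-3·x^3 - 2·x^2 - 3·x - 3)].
2 \left(12 x^{3} - 46 x^{2} + 42 x - 3\right) e^{- 2 x}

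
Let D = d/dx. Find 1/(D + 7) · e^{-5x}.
\frac{e^{- 5 x}}{2}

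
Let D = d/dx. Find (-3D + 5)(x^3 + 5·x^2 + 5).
5 x^{3} + 16 x^{2} - 30 x + 25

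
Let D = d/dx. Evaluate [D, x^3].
3 x^{2}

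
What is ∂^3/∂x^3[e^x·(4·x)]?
4 \left(x + 3\right) e^{x}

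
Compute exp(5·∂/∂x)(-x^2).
- x^{2} - 10 x - 25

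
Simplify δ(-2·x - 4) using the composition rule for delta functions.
\frac{\delta(x + 2)}{2}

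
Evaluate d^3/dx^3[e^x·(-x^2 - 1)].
\left(- x^{2} - 6 x - 7\right) e^{x}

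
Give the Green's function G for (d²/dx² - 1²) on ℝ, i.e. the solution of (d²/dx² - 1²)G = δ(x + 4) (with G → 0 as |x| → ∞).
-\frac{e^{-|x + 4|}}{2}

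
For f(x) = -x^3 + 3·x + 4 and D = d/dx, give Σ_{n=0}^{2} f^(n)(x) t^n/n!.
- 3 t^{2} x - 3 t \left(x^{2} - 1\right) - x^{3} + 3 x + 4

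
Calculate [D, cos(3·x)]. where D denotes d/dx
- 3 \sin{\left(3 x \right)}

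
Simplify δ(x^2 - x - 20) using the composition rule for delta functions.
\frac{\delta(x + 4) + \delta(x - 5)}{9}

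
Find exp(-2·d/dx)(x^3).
x^{3} - 6 x^{2} + 12 x - 8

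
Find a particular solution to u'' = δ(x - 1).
\frac{|x - 1|}{2}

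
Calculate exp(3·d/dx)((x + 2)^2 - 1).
x^{2} + 10 x + 24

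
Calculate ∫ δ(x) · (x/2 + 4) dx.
4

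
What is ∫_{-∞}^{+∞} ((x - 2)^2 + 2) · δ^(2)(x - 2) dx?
2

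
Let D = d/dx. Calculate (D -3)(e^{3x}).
0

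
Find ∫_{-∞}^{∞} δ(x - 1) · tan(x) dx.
\tan{\left(1 \right)}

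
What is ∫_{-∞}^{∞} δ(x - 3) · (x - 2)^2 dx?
1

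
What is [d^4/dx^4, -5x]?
-20\frac{d^{3}}{dx^{3}}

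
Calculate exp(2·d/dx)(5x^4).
5 x^{4} + 40 x^{3} + 120 x^{2} + 160 x + 80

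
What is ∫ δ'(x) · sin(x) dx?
-1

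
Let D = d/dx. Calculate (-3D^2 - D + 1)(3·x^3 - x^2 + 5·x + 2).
3 x^{3} - 10 x^{2} - 47 x + 3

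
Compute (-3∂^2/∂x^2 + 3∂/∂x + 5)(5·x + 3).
25 x + 30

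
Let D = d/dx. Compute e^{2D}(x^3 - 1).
x^{3} + 6 x^{2} + 12 x + 7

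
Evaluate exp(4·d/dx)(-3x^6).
- 3 x^{6} - 72 x^{5} - 720 x^{4} - 3840 x^{3} - 11520 x^{2} - 18432 x - 12288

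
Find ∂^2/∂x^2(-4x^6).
- 120 x^{4}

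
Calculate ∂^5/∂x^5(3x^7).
7560 x^{2}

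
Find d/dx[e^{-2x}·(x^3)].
x^{2} \left(3 - 2 x\right) e^{- 2 x}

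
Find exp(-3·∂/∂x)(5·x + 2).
5 x - 13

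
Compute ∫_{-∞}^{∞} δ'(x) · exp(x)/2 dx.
- \frac{1}{2}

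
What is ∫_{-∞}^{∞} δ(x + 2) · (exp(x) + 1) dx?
e^{-2} + 1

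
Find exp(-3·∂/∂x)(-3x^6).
- 3 x^{6} + 54 x^{5} - 405 x^{4} + 1620 x^{3} - 3645 x^{2} + 4374 x - 2187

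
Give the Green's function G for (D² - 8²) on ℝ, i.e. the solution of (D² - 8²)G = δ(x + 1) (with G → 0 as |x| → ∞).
-\frac{e^{-8|x + 1|}}{16}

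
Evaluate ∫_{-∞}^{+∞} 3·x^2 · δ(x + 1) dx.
3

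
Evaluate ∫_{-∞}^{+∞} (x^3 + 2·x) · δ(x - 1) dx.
3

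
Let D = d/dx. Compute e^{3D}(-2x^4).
- 2 x^{4} - 24 x^{3} - 108 x^{2} - 216 x - 162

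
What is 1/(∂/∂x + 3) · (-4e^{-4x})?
4 e^{- 4 x}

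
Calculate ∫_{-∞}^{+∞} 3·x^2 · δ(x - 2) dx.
12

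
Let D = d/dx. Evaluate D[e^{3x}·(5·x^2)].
5 x \left(3 x + 2\right) e^{3 x}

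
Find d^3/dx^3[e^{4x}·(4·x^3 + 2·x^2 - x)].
\left(256 x^{3} + 704 x^{2} + 416 x + 24\right) e^{4 x}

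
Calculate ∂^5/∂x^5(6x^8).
40320 x^{3}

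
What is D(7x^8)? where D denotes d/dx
56 x^{7}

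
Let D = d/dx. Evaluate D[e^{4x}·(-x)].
\left(- 4 x - 1\right) e^{4 x}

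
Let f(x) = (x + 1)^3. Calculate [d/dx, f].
3 \left(x + 1\right)^{2}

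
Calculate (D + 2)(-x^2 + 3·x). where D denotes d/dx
- 2 x^{2} + 4 x + 3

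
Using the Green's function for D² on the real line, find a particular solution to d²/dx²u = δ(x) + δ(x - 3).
\frac{|x|}{2} + \frac{|x - 3|}{2}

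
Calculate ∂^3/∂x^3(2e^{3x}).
54 e^{3 x}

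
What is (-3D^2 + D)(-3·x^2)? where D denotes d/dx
18 - 6 x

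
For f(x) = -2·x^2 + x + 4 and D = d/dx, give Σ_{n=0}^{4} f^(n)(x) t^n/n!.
- 2 t^{2} - t \left(4 x - 1\right) - 2 x^{2} + x + 4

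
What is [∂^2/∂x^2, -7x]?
-14\frac{d}{dx}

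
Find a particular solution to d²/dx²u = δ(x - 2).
\frac{|x - 2|}{2}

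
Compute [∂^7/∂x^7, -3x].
-21\frac{d^{6}}{dx^{6}}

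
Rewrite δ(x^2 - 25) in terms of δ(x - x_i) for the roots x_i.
\frac{\delta(x + 5) + \delta(x - 5)}{10}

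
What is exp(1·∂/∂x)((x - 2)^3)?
x^{3} - 3 x^{2} + 3 x - 1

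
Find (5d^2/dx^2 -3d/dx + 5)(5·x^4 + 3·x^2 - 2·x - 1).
25 x^{4} - 60 x^{3} + 315 x^{2} - 28 x + 31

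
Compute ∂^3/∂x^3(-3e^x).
- 3 e^{x}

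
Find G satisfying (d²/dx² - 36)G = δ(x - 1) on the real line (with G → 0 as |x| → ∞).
-\frac{e^{-6|x - 1|}}{12}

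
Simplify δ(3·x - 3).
\frac{\delta(x - 1)}{3}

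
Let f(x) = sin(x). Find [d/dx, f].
\cos{\left(x \right)}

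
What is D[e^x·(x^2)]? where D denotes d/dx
x \left(x + 2\right) e^{x}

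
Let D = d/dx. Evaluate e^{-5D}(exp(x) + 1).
e^{x - 5} + 1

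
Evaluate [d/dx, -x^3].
- 3 x^{2}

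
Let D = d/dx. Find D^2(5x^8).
280 x^{6}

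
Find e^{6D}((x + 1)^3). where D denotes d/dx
x^{3} + 21 x^{2} + 147 x + 343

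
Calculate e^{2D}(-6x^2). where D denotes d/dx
- 6 x^{2} - 24 x - 24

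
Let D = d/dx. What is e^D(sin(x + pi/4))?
\sin{\left(x + \frac{\pi}{4} + 1 \right)}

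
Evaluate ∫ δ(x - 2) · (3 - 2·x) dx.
-1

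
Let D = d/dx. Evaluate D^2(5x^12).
660 x^{10}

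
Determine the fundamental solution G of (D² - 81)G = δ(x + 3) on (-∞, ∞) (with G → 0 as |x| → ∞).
-\frac{e^{-9|x + 3|}}{18}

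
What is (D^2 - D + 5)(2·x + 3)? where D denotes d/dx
10 x + 13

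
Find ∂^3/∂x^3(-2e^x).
- 2 e^{x}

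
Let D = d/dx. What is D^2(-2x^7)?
- 84 x^{5}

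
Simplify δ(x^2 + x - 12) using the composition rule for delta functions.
\frac{\delta(x + 4) + \delta(x - 3)}{7}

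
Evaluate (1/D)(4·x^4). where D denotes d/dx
\frac{4 x^{5}}{5}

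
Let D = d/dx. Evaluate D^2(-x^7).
- 42 x^{5}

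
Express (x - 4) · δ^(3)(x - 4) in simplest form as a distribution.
-3\delta^{(2)}(x - 4)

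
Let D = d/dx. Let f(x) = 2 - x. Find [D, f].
-1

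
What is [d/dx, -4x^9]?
- 36 x^{8}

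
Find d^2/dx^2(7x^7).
294 x^{5}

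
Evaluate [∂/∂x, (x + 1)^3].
3 \left(x + 1\right)^{2}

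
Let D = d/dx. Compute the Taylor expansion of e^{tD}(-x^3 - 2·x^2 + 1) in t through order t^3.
- t^{3} - t^{2} \left(3 x + 2\right) - t x \left(3 x + 4\right) - x^{3} - 2 x^{2} + 1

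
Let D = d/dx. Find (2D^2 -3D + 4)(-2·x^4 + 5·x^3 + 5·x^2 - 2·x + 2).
- 8 x^{4} + 44 x^{3} - 73 x^{2} + 22 x + 34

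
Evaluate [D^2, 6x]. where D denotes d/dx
12D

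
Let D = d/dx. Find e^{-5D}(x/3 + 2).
\frac{x}{3} + \frac{1}{3}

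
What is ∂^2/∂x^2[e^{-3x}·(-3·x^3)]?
9 x \left(- 3 x^{2} + 6 x - 2\right) e^{- 3 x}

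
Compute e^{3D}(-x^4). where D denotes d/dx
- x^{4} - 12 x^{3} - 54 x^{2} - 108 x - 81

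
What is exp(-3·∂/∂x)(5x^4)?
5 x^{4} - 60 x^{3} + 270 x^{2} - 540 x + 405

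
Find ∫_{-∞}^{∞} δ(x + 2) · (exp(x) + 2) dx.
e^{-2} + 2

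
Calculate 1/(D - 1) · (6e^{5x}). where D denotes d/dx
\frac{3 e^{5 x}}{2}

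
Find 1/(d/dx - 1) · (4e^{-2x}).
- \frac{4 e^{- 2 x}}{3}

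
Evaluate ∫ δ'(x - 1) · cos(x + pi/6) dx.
\sin{\left(\frac{\pi}{6} + 1 \right)}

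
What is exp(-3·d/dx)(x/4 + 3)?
\frac{x}{4} + \frac{9}{4}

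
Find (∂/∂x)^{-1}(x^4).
\frac{x^{5}}{5}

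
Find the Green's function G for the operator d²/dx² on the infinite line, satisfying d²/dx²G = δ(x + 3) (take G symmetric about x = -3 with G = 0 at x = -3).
\frac{|x + 3|}{2}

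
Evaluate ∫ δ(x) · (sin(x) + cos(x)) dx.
1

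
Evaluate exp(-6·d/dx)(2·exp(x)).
2 e^{x - 6}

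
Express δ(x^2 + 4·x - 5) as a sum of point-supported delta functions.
\frac{\delta(x - 1) + \delta(x + 5)}{6}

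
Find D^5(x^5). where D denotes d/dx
120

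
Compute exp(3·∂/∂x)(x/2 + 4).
\frac{x}{2} + \frac{11}{2}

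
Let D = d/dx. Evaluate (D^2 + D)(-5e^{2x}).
- 30 e^{2 x}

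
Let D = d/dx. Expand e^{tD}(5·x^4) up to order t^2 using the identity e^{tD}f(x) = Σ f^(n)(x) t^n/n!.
5 x^{2} \left(6 t^{2} + 4 t x + x^{2}\right)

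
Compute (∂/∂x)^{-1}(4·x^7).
\frac{x^{8}}{2}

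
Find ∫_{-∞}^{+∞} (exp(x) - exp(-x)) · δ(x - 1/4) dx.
2 \sinh{\left(\frac{1}{4} \right)}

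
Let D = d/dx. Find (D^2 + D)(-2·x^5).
10 x^{3} \left(- x - 4\right)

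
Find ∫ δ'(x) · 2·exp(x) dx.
-2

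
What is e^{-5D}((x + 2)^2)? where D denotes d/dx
x^{2} - 6 x + 9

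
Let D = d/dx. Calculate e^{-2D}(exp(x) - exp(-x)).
- e^{2 - x} + e^{x - 2}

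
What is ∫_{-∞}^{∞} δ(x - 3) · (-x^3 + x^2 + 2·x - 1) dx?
-13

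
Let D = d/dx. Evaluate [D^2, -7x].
-14D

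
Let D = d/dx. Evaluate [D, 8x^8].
64 x^{7}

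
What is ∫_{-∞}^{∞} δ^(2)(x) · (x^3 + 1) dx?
0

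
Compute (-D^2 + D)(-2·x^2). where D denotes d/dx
4 - 4 x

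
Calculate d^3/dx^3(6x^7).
1260 x^{4}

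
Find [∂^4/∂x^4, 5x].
20\frac{d^{3}}{dx^{3}}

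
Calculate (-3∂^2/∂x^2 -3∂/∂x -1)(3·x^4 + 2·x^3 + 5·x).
- 3 x^{4} - 38 x^{3} - 126 x^{2} - 41 x - 15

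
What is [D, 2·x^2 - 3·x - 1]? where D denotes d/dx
4 x - 3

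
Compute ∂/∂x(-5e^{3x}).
- 15 e^{3 x}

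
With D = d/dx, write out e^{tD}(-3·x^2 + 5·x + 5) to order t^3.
- 3 t^{2} - t \left(6 x - 5\right) - 3 x^{2} + 5 x + 5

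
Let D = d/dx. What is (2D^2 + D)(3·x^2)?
6 x + 12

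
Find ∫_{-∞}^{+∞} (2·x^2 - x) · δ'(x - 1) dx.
-3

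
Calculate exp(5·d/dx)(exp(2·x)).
e^{2 x + 10}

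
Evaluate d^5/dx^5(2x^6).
1440 x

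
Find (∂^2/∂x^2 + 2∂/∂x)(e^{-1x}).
- e^{- x}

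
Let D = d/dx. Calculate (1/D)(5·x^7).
\frac{5 x^{8}}{8}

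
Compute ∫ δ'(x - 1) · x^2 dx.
-2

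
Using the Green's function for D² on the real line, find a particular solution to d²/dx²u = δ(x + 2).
\frac{|x + 2|}{2}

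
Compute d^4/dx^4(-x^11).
- 7920 x^{7}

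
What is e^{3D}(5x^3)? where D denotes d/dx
5 x^{3} + 45 x^{2} + 135 x + 135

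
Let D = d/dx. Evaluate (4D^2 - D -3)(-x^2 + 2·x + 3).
3 x^{2} - 4 x - 19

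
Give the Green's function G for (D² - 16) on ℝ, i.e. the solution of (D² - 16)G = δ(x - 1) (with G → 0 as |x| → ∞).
-\frac{e^{-4|x - 1|}}{8}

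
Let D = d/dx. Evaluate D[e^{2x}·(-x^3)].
x^{2} \left(- 2 x - 3\right) e^{2 x}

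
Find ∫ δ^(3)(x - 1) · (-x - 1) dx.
0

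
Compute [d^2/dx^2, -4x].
-8\frac{d}{dx}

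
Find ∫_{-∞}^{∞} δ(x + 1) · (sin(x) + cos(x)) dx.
- \sin{\left(1 \right)} + \cos{\left(1 \right)}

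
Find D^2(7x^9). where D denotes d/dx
504 x^{7}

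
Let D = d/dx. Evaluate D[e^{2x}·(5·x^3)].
x^{2} \left(10 x + 15\right) e^{2 x}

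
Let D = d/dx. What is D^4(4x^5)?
480 x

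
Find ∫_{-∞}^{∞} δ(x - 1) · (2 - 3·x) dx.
-1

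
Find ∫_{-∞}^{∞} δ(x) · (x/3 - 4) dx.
-4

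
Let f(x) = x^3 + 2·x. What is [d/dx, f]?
3 x^{2} + 2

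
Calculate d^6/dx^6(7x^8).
141120 x^{2}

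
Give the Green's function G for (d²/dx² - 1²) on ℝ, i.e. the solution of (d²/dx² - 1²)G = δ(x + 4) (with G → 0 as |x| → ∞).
-\frac{e^{-|x + 4|}}{2}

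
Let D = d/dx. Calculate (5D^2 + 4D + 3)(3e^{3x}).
180 e^{3 x}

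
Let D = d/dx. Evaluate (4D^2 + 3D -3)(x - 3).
12 - 3 x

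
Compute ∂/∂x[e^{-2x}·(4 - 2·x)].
2 \left(2 x - 5\right) e^{- 2 x}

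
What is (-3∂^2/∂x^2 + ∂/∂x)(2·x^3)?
6 x \left(x - 6\right)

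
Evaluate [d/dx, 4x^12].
48 x^{11}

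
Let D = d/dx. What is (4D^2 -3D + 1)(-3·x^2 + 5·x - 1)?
- 3 x^{2} + 23 x - 40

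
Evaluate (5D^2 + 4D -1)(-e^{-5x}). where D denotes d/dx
- 104 e^{- 5 x}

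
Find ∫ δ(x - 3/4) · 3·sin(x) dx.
3 \sin{\left(\frac{3}{4} \right)}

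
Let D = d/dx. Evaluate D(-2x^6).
- 12 x^{5}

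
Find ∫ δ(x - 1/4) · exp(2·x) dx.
e^{\frac{1}{2}}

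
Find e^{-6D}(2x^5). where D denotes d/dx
2 x^{5} - 60 x^{4} + 720 x^{3} - 4320 x^{2} + 12960 x - 15552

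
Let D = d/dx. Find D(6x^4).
24 x^{3}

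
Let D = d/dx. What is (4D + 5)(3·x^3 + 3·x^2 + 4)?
15 x^{3} + 51 x^{2} + 24 x + 20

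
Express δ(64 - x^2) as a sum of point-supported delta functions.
\frac{\delta(x - 8) + \delta(x + 8)}{16}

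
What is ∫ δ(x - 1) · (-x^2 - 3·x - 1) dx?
-5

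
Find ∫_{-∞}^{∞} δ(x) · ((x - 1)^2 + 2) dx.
3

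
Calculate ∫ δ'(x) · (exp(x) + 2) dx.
-1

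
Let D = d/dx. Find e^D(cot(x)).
\cot{\left(x + 1 \right)}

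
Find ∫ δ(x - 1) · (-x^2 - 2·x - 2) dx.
-5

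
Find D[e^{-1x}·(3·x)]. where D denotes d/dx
3 \left(1 - x\right) e^{- x}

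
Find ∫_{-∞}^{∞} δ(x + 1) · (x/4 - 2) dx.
- \frac{9}{4}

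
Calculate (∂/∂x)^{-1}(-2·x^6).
- \frac{2 x^{7}}{7}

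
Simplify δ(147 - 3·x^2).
\frac{\delta(x - 7) + \delta(x + 7)}{42}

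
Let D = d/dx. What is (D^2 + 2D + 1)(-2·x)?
- 2 x - 4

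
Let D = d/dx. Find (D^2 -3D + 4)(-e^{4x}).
- 8 e^{4 x}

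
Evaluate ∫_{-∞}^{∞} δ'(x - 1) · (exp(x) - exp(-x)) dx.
- 2 \cosh{\left(1 \right)}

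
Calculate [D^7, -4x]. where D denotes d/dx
-28D^{6}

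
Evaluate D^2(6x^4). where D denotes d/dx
72 x^{2}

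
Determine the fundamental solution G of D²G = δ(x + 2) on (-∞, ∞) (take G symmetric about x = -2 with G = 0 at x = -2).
\frac{|x + 2|}{2}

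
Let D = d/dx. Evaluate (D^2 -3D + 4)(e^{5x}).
14 e^{5 x}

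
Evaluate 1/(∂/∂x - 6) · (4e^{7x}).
4 e^{7 x}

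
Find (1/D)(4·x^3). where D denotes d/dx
x^{4}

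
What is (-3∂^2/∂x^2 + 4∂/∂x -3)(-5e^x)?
10 e^{x}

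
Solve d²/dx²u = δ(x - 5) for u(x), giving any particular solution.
\frac{|x - 5|}{2}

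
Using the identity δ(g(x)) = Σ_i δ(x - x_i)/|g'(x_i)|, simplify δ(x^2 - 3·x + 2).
\frac{\delta(x - 1) + \delta(x - 2)}{1}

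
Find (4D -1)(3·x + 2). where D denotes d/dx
10 - 3 x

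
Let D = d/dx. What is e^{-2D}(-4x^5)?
- 4 x^{5} + 40 x^{4} - 160 x^{3} + 320 x^{2} - 320 x + 128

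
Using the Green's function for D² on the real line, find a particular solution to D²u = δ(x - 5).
\frac{|x - 5|}{2}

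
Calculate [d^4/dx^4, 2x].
8\frac{d^{3}}{dx^{3}}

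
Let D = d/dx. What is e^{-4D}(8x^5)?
8 x^{5} - 160 x^{4} + 1280 x^{3} - 5120 x^{2} + 10240 x - 8192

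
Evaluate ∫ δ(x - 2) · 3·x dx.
6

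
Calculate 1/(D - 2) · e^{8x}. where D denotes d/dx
\frac{e^{8 x}}{6}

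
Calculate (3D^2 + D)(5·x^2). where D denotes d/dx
10 x + 30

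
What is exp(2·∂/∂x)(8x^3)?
8 x^{3} + 48 x^{2} + 96 x + 64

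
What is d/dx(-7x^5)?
- 35 x^{4}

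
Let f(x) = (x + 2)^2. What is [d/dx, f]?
2 x + 4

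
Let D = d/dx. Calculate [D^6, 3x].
18D^{5}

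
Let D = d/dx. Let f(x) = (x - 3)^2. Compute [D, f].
2 x - 6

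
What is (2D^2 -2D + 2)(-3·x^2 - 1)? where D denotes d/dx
- 6 x^{2} + 12 x - 14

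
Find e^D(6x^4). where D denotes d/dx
6 x^{4} + 24 x^{3} + 36 x^{2} + 24 x + 6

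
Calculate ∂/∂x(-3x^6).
- 18 x^{5}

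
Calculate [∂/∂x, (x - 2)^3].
3 \left(x - 2\right)^{2}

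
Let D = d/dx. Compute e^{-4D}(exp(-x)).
e^{4 - x}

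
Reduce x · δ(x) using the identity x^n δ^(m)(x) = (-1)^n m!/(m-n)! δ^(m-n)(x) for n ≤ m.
0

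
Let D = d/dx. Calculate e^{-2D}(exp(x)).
e^{x - 2}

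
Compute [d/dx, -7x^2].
- 14 x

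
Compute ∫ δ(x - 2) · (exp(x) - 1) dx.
-1 + e^{2}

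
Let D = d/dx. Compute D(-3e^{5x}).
- 15 e^{5 x}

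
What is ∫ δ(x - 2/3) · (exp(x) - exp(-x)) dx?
2 \sinh{\left(\frac{2}{3} \right)}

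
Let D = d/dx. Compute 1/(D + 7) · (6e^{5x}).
\frac{e^{5 x}}{2}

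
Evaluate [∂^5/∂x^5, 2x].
10\frac{d^{4}}{dx^{4}}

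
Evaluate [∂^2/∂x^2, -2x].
-4\frac{d}{dx}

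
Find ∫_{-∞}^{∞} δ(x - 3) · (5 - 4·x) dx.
-7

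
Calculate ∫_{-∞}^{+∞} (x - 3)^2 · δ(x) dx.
9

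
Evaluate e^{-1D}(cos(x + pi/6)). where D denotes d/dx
\cos{\left(x - 1 + \frac{\pi}{6} \right)}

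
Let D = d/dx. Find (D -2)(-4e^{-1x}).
12 e^{- x}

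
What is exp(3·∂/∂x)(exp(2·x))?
e^{2 x + 6}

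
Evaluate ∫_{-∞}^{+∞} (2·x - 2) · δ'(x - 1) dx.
-2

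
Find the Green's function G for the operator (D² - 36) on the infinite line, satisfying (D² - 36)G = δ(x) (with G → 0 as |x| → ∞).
-\frac{e^{-6|x|}}{12}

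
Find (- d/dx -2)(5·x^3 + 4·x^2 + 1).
- 10 x^{3} - 23 x^{2} - 8 x - 2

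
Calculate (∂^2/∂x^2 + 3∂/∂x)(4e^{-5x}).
40 e^{- 5 x}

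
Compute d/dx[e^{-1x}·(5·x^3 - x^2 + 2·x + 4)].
\left(- 5 x^{3} + 16 x^{2} - 4 x - 2\right) e^{- x}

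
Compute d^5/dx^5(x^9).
15120 x^{4}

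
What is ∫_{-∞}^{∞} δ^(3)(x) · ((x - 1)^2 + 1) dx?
0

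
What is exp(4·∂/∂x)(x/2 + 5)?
\frac{x}{2} + 7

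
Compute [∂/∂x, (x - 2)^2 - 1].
2 x - 4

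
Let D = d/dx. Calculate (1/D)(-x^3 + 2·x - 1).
- \frac{x^{4}}{4} + x^{2} - x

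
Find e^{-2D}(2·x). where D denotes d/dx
2 x - 4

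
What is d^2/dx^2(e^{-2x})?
4 e^{- 2 x}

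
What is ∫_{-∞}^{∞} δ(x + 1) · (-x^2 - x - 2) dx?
-2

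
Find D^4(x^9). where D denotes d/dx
3024 x^{5}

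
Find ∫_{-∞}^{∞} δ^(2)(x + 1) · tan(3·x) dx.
- \frac{18 \tan{\left(3 \right)}}{\cos^{2}{\left(3 \right)}}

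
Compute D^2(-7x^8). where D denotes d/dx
- 392 x^{6}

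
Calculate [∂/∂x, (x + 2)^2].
2 x + 4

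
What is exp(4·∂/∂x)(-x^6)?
- x^{6} - 24 x^{5} - 240 x^{4} - 1280 x^{3} - 3840 x^{2} - 6144 x - 4096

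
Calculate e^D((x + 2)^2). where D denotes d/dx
x^{2} + 6 x + 9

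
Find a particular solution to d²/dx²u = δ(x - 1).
\frac{|x - 1|}{2}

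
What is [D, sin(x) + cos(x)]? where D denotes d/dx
- \sin{\left(x \right)} + \cos{\left(x \right)}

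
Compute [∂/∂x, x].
1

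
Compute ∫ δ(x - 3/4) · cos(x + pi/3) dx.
\cos{\left(\frac{3}{4} + \frac{\pi}{3} \right)}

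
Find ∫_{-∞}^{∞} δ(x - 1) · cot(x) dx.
\cot{\left(1 \right)}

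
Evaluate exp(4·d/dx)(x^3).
x^{3} + 12 x^{2} + 48 x + 64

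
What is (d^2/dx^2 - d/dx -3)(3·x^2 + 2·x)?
- 9 x^{2} - 12 x + 4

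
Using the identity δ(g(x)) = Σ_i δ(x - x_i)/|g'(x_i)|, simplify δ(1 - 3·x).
\frac{\delta(x - 1/3)}{3}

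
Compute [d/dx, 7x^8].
56 x^{7}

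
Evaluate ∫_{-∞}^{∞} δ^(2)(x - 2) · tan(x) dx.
\frac{2 \tan{\left(2 \right)}}{\cos^{2}{\left(2 \right)}}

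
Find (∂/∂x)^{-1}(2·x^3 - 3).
\frac{x^{4}}{2} - 3 x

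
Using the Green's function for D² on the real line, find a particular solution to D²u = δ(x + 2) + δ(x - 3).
\frac{|x + 2|}{2} + \frac{|x - 3|}{2}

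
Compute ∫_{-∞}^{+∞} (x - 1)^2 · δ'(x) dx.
2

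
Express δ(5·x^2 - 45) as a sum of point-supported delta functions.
\frac{\delta(x - 3) + \delta(x + 3)}{30}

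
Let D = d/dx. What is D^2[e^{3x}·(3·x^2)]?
\left(27 x^{2} + 36 x + 6\right) e^{3 x}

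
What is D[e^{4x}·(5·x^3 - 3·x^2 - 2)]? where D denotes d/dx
\left(20 x^{3} + 3 x^{2} - 6 x - 8\right) e^{4 x}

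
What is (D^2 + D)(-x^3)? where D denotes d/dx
3 x \left(- x - 2\right)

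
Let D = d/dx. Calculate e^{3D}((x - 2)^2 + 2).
x^{2} + 2 x + 3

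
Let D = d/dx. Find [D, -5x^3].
- 15 x^{2}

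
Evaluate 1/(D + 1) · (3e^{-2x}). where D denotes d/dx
- 3 e^{- 2 x}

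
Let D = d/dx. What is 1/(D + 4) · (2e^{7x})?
\frac{2 e^{7 x}}{11}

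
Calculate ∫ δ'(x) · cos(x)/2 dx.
0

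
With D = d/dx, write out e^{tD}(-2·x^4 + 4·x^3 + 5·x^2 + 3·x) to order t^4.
- 2 t^{4} + t^{3} \left(4 - 8 x\right) + t^{2} \left(- 12 x^{2} + 12 x + 5\right) + t \left(- 8 x^{3} + 12 x^{2} + 10 x + 3\right) - 2 x^{4} + 4 x^{3} + 5 x^{2} + 3 x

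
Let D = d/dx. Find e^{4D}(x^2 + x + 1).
x^{2} + 9 x + 21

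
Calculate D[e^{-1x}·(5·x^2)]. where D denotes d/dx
5 x \left(2 - x\right) e^{- x}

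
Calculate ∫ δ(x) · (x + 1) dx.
1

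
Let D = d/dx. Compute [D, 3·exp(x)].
3 e^{x}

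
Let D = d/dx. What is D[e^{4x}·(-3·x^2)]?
6 x \left(- 2 x - 1\right) e^{4 x}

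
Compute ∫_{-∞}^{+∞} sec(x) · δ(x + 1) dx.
\sec{\left(1 \right)}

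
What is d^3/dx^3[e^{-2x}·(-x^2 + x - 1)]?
8 \left(x^{2} - 4 x + 4\right) e^{- 2 x}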